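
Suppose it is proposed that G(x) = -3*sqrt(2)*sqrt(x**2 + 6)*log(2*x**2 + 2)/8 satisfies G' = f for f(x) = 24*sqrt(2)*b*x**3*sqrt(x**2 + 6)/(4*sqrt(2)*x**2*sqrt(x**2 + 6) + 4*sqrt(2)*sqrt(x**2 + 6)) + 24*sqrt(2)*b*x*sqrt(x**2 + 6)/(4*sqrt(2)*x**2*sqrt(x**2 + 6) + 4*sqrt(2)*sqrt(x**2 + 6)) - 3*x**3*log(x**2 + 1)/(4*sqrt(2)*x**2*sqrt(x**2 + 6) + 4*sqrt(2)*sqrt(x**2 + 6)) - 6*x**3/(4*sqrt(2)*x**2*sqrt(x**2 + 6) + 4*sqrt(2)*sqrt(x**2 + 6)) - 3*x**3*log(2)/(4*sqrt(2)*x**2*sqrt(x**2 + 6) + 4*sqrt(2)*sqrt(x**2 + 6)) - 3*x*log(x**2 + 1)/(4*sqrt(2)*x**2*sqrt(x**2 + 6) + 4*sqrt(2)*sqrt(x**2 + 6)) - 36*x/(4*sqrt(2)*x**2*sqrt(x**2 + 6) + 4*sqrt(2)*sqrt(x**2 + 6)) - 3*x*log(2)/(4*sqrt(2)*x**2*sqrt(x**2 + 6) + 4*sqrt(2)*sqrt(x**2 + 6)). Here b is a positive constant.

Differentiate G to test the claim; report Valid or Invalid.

Invalid: d/dx[G] - f = -6*b*x, which is not 0.

d/dx[G] = (-3*sqrt(2)*x**3*log(x**2 + 1) - 6*sqrt(2)*x**3 - 3*sqrt(2)*x**3*log(2) - 3*sqrt(2)*x*log(x**2 + 1) - 36*sqrt(2)*x - 3*sqrt(2)*x*log(2))/(8*x**2*sqrt(x**2 + 6) + 8*sqrt(x**2 + 6))
d/dx[G] - f(x) = -6*b*x != 0.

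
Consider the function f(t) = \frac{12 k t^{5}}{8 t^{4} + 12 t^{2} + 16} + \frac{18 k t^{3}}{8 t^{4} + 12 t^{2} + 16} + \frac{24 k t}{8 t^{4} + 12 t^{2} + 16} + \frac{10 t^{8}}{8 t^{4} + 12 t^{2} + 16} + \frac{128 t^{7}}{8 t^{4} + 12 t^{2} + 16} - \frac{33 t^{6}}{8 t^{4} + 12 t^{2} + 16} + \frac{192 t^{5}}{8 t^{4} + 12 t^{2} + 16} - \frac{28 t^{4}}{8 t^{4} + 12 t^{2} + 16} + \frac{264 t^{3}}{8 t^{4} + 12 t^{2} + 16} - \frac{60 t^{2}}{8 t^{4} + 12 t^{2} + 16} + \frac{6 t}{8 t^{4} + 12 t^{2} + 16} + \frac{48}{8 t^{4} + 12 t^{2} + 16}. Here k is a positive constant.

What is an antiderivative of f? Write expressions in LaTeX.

An antiderivative is F(t) = \frac{3 k t^{2} + t^{5} + 16 t^{4} - 8 t^{3} + 12 t + \log{\left(t^{4} + \frac{3 t^{2}}{2} + 2 \right)}}{4}.

Integrate term by term and add the pieces.
Check: d/dt[\frac{3 k t^{2} + t^{5} + 16 t^{4} - 8 t^{3} + 12 t + \log{\left(t^{4} + \frac{3 t^{2}}{2} + 2 \right)}}{4}] = \frac{12 k t^{5} + 18 k t^{3} + 24 k t + 10 t^{8} + 128 t^{7} - 33 t^{6} + 192 t^{5} - 28 t^{4} + 264 t^{3} - 60 t^{2} + 6 t + 48}{8 t^{4} + 12 t^{2} + 16}, which equals f(t).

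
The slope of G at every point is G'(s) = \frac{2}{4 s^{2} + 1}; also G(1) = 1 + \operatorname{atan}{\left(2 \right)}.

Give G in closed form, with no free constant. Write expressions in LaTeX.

G(s) = \operatorname{atan}{\left(2 s \right)} + 1

Any candidate G(s) must reproduce the stated G'(s) exactly.
A general antiderivative is \operatorname{atan}{\left(2 s \right)} + C.
The condition gives C = 1 + \operatorname{atan}{\left(2 \right)} - (\operatorname{atan}{\left(2 \right)}) = 1.
So G(s) = \operatorname{atan}{\left(2 s \right)} + 1.
Check: d/ds[\operatorname{atan}{\left(2 s \right)} + 1] = \frac{2}{4 s^{2} + 1} = G'(s).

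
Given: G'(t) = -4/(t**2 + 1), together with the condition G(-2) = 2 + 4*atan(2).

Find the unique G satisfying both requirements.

G(t) = 2 - 4*atan(t)

A candidate passes only if d/dt[G] lands on the given G'(t) exactly.
A general antiderivative is -4*atan(t) + C.
The condition gives C = 2 + 4*atan(2) - (4*atan(2)) = 2.
So G(t) = 2 - 4*atan(t).
Check: d/dt[2 - 4*atan(t)] = -4/(t**2 + 1) = G'(t).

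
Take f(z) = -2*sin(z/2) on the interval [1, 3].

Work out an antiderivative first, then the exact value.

Antiderivative: F(z) = 4*cos(z/2); value = -4*cos(1/2) + 4*cos(3/2)

For F(z) to be correct the identity F'(z) - f(z) = 0 must hold.
F(z) = 4*cos(z/2) is an antiderivative of f.
Check: d/dz[4*cos(z/2)] = -2*sin(z/2) = f(z).
F(3) = 4*cos(3/2); F(1) = 4*cos(1/2).
Integral = F(3) - F(1) = -4*cos(1/2) + 4*cos(3/2).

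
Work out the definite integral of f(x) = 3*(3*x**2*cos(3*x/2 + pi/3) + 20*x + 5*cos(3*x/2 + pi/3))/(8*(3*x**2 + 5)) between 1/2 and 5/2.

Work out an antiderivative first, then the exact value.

A first test for any F(x): its x-derivative must equal f(x) identically.
F(x) = 5*log(x**2 + 5/3)/4 + sin(3*x/2 + pi/3)/4 is an antiderivative of f.
Check: d/dx[5*log(x**2 + 5/3)/4 + sin(3*x/2 + pi/3)/4] = (9*x**2*cos(3*x/2 + pi/3) + 60*x + 15*cos(3*x/2 + pi/3))/(24*x**2 + 40), which equals f(x).
F(5/2) = sin(pi/3 + 15/4)/4 + 5*log(95/12)/4; F(1/2) = sin(3/4 + pi/3)/4 + 5*log(23/12)/4.
Integral = F(5/2) - F(1/2) = -5*log(23/12)/4 + sin(pi/3 + 15/4)/4 - sin(3/4 + pi/3)/4 + 5*log(95/12)/4.

Antiderivative: F(x) = 5*log(x**2 + 5/3)/4 + sin(3*x/2 + pi/3)/4; value = -5*log(23/12)/4 + sin(pi/3 + 15/4)/4 - sin(3/4 + pi/3)/4 + 5*log(95/12)/4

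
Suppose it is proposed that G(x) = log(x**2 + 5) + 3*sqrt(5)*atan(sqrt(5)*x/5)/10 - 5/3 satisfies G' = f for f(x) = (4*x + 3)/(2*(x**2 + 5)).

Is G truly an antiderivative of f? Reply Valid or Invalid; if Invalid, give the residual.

d/dx[G] = (4*x + 3)/(2*x**2 + 10)
This equals f(x) exactly, so the claim holds.

Valid. The derivative of G reproduces f.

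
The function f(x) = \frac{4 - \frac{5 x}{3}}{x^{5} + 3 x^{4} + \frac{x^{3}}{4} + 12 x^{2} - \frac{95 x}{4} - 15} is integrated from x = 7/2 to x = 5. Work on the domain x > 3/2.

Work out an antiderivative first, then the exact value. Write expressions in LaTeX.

Antiderivative: F(x) = \frac{2 \left(6615 \log{\left(x - \frac{3}{2} \right)} - 46255 \log{\left(x + \frac{1}{2} \right)} + 9280 \log{\left(x + 4 \right)} + 15180 \log{\left(x^{2} + 5 \right)} + 814 \sqrt{5} \operatorname{atan}{\left(\frac{\sqrt{5} x}{5} \right)}\right)}{703395}; value = - \frac{58 \log{\left(\frac{11}{2} \right)}}{441} - \frac{184 \log{\left(\frac{69}{4} \right)}}{4263} - \frac{128 \log{\left(\frac{15}{2} \right)}}{4851} - \frac{6 \log{\left(2 \right)}}{319} - \frac{148 \sqrt{5} \operatorname{atan}{\left(\frac{7 \sqrt{5}}{10} \right)}}{63945} + \frac{148 \sqrt{5} \operatorname{atan}{\left(\sqrt{5} \right)}}{63945} + \frac{6 \log{\left(\frac{7}{2} \right)}}{319} + \frac{128 \log{\left(9 \right)}}{4851} + \frac{184 \log{\left(30 \right)}}{4263} + \frac{58 \log{\left(4 \right)}}{441}

The denominator factors as 3 \left(x + 4\right) \left(2 x - 3\right) \left(2 x + 1\right) \left(x^{2} + 5\right); partial fractions split f into directly integrable pieces: \frac{4 \left(276 x + 37\right)}{12789 \left(x^{2} + 5\right)} - \frac{116}{441 \left(2 x + 1\right)} + \frac{12}{319 \left(2 x - 3\right)} + \frac{128}{4851 \left(x + 4\right)}.
F(x) = \frac{2 \left(6615 \log{\left(x - \frac{3}{2} \right)} - 46255 \log{\left(x + \frac{1}{2} \right)} + 9280 \log{\left(x + 4 \right)} + 15180 \log{\left(x^{2} + 5 \right)} + 814 \sqrt{5} \operatorname{atan}{\left(\frac{\sqrt{5} x}{5} \right)}\right)}{703395} is an antiderivative of f.
Check: d/dx[\frac{2 \left(6615 \log{\left(x - \frac{3}{2} \right)} - 46255 \log{\left(x + \frac{1}{2} \right)} + 9280 \log{\left(x + 4 \right)} + 15180 \log{\left(x^{2} + 5 \right)} + 814 \sqrt{5} \operatorname{atan}{\left(\frac{\sqrt{5} x}{5} \right)}\right)}{703395}] = \frac{48 - 20 x}{12 x^{5} + 36 x^{4} + 3 x^{3} + 144 x^{2} - 285 x - 180}, which equals f(x).
F(5) = - \frac{58 \log{\left(\frac{11}{2} \right)}}{441} + \frac{148 \sqrt{5} \operatorname{atan}{\left(\sqrt{5} \right)}}{63945} + \frac{6 \log{\left(\frac{7}{2} \right)}}{319} + \frac{128 \log{\left(9 \right)}}{4851} + \frac{184 \log{\left(30 \right)}}{4263}; F(7/2) = - \frac{58 \log{\left(4 \right)}}{441} + \frac{148 \sqrt{5} \operatorname{atan}{\left(\frac{7 \sqrt{5}}{10} \right)}}{63945} + \frac{6 \log{\left(2 \right)}}{319} + \frac{128 \log{\left(\frac{15}{2} \right)}}{4851} + \frac{184 \log{\left(\frac{69}{4} \right)}}{4263}.
Integral = F(5) - F(7/2) = - \frac{58 \log{\left(\frac{11}{2} \right)}}{441} - \frac{184 \log{\left(\frac{69}{4} \right)}}{4263} - \frac{128 \log{\left(\frac{15}{2} \right)}}{4851} - \frac{6 \log{\left(2 \right)}}{319} - \frac{148 \sqrt{5} \operatorname{atan}{\left(\frac{7 \sqrt{5}}{10} \right)}}{63945} + \frac{148 \sqrt{5} \operatorname{atan}{\left(\sqrt{5} \right)}}{63945} + \frac{6 \log{\left(\frac{7}{2} \right)}}{319} + \frac{128 \log{\left(9 \right)}}{4851} + \frac{184 \log{\left(30 \right)}}{4263} + \frac{58 \log{\left(4 \right)}}{441}.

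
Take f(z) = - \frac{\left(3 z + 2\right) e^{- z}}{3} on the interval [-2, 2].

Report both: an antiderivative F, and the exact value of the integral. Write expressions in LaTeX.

f has the shape u'v + uv' for u = z + \frac{5}{3} and v = e^{- z} — it is the derivative of the product u*v.
F(z) = \frac{\left(3 z + 5\right) e^{- z}}{3} is an antiderivative of f.
Check: d/dz[\frac{\left(3 z + 5\right) e^{- z}}{3}] = \frac{\left(- 3 z - 2\right) e^{- z}}{3}, which equals f(z).
F(2) = \frac{11}{3 e^{2}}; F(-2) = - \frac{e^{2}}{3}.
Integral = F(2) - F(-2) = \frac{11}{3 e^{2}} + \frac{e^{2}}{3}.

Antiderivative: F(z) = \frac{\left(3 z + 5\right) e^{- z}}{3}; value = \frac{11}{3 e^{2}} + \frac{e^{2}}{3}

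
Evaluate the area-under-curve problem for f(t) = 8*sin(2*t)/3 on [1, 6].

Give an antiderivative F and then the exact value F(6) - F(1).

Antiderivative: F(t) = -4*cos(2*t)/3; value = -4*cos(12)/3 + 4*cos(2)/3

Whatever form F(t) takes, F'(t) = f(t) is non-negotiable.
F(t) = -4*cos(2*t)/3 is an antiderivative of f.
Check: d/dt[-4*cos(2*t)/3] = 8*sin(2*t)/3 = f(t).
F(6) = -4*cos(12)/3; F(1) = -4*cos(2)/3.
Integral = F(6) - F(1) = -4*cos(12)/3 + 4*cos(2)/3.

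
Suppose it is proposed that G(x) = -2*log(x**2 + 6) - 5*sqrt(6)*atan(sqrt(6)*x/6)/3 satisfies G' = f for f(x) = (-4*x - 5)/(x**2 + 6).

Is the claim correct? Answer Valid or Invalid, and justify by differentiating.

Invalid: d/dx[G] - f = -5/(x**2 + 6), which is not 0.

d/dx[G] = (-4*x - 10)/(x**2 + 6)
d/dx[G] - f(x) = -5/(x**2 + 6) != 0.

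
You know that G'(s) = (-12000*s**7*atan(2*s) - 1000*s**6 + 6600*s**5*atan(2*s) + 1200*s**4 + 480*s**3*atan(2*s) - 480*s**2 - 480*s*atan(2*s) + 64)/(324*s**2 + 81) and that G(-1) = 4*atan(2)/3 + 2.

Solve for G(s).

G(s) = -2*(250*s**6*atan(2*s) - 300*s**4*atan(2*s) + 120*s**2*atan(2*s) - 16*atan(2*s) - 81)/81

G'(s) has the shape u'v + uv' for u = -4*(5*s**2/3 - 2/3)**3/3 and v = atan(2*s) — it is the derivative of the product u*v.
A general antiderivative is -4*(5*s**2/3 - 2/3)**3*atan(2*s)/3 + C.
The condition gives C = 4*atan(2)/3 + 2 - (4*atan(2)/3) = 2.
So G(s) = -2*(250*s**6*atan(2*s) - 300*s**4*atan(2*s) + 120*s**2*atan(2*s) - 16*atan(2*s) - 81)/81.
Check: d/ds[-2*(250*s**6*atan(2*s) - 300*s**4*atan(2*s) + 120*s**2*atan(2*s) - 16*atan(2*s) - 81)/81] = (-12000*s**7*atan(2*s) - 1000*s**6 + 6600*s**5*atan(2*s) + 1200*s**4 + 480*s**3*atan(2*s) - 480*s**2 - 480*s*atan(2*s) + 64)/(324*s**2 + 81) = G'(s).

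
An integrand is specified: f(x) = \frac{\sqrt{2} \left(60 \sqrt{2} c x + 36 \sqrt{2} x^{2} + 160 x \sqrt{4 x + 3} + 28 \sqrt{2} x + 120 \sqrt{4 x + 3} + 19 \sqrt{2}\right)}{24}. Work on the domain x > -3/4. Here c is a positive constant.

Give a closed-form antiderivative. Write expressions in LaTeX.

A first test for any F(x): its x-derivative must equal f(x) identically.
Check: d/dx[\frac{30 c x^{2} + 12 x^{3} + 14 x^{2} + 19 x + 2 \sqrt{2} \left(4 x + 3\right)^{\frac{5}{2}} + 36}{12}] = 5 c x + 3 x^{2} + \frac{20 \sqrt{2} x \sqrt{4 x + 3}}{3} + \frac{7 x}{3} + 5 \sqrt{2} \sqrt{4 x + 3} + \frac{19}{12}, which equals f(x).

An antiderivative is F(x) = \frac{30 c x^{2} + 12 x^{3} + 14 x^{2} + 19 x + 2 \sqrt{2} \left(4 x + 3\right)^{\frac{5}{2}} + 36}{12}.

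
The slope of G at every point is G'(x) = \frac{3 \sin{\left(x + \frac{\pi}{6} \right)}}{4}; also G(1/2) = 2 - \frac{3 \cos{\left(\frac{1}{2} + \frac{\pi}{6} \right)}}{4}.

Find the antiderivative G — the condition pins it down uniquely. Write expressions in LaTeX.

G(x) = 2 - \frac{3 \cos{\left(x + \frac{\pi}{6} \right)}}{4}

Since d/dx undoes antidifferentiation here, G(x) must give back the stated G'(x).
A general antiderivative is - \frac{3 \cos{\left(x + \frac{\pi}{6} \right)}}{4} + C.
The condition gives C = 2 - \frac{3 \cos{\left(\frac{1}{2} + \frac{\pi}{6} \right)}}{4} - (- \frac{3 \cos{\left(\frac{1}{2} + \frac{\pi}{6} \right)}}{4}) = 2.
So G(x) = 2 - \frac{3 \cos{\left(x + \frac{\pi}{6} \right)}}{4}.
Check: d/dx[2 - \frac{3 \cos{\left(x + \frac{\pi}{6} \right)}}{4}] = \frac{3 \sin{\left(x + \frac{\pi}{6} \right)}}{4} = G'(x).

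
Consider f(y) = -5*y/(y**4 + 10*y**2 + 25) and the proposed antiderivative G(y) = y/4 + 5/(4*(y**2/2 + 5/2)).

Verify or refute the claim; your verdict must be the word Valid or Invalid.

Invalid: d/dy[G] - f = 1/4, which is not 0.

d/dy[G] = (y**4 + 10*y**2 - 20*y + 25)/(4*y**4 + 40*y**2 + 100)
d/dy[G] - f(y) = 1/4 != 0.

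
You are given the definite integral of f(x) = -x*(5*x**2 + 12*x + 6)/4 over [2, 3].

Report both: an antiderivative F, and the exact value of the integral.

Antiderivative: F(x) = -5*x**4/16 - x**3 - 3*x**2/4; value = -689/16

An antiderivative F(x) passes only if d/dx[F] lands on f(x) exactly.
F(x) = -5*x**4/16 - x**3 - 3*x**2/4 is an antiderivative of f.
Check: d/dx[-5*x**4/16 - x**3 - 3*x**2/4] = -5*x**3/4 - 3*x**2 - 3*x/2, which equals f(x).
F(3) = -945/16; F(2) = -16.
Integral = F(3) - F(2) = -689/16.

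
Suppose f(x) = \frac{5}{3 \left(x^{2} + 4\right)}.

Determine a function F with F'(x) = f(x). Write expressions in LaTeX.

An antiderivative is F(x) = \frac{5 \operatorname{atan}{\left(\frac{x}{2} \right)}}{6}.

Recover f(x) by differentiating a candidate F(x); any mismatch rules it out.
Check: d/dx[\frac{5 \operatorname{atan}{\left(\frac{x}{2} \right)}}{6}] = \frac{5}{3 x^{2} + 12}, which equals f(x).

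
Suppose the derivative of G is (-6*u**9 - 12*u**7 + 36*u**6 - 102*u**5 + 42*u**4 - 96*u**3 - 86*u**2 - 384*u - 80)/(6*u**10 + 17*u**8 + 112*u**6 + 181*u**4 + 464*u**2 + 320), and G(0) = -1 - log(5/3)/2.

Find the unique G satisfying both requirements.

A first test for any G(u): its u-derivative must equal the given G'(u).
A general antiderivative is -u/(u**4/2 + u**2/2 + 4) - log(2*u**2 + 5/3)/2 + C.
The condition gives C = -1 - log(5/3)/2 - (-log(5/3)/2) = -1.
So G(u) = (-u**4*log(2*u**2 + 5/3) - 2*u**4 - u**2*log(2*u**2 + 5/3) - 2*u**2 - 4*u - 8*log(2*u**2 + 5/3) - 16)/(2*u**4 + 2*u**2 + 16).
Check: d/du[(-u**4*log(2*u**2 + 5/3) - 2*u**4 - u**2*log(2*u**2 + 5/3) - 2*u**2 - 4*u - 8*log(2*u**2 + 5/3) - 16)/(2*u**4 + 2*u**2 + 16)] = (-6*u**9 - 12*u**7 + 36*u**6 - 102*u**5 + 42*u**4 - 96*u**3 - 86*u**2 - 384*u - 80)/(6*u**10 + 17*u**8 + 112*u**6 + 181*u**4 + 464*u**2 + 320) = G'(u).

G(u) = (-u**4*log(2*u**2 + 5/3) - 2*u**4 - u**2*log(2*u**2 + 5/3) - 2*u**2 - 4*u - 8*log(2*u**2 + 5/3) - 16)/(2*u**4 + 2*u**2 + 16)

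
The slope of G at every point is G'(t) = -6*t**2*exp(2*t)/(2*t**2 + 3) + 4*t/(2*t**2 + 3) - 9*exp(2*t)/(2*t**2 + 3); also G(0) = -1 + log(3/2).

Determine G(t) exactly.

G(t) = -(3*exp(2*t) - 2*log(t**2 + 3/2) - 1)/2

The integrand splits into summands that can be handled one at a time.
A general antiderivative is -3*exp(2*t)/2 + log(t**2 + 3/2) + C.
The condition gives C = -1 + log(3/2) - (-3/2 + log(3/2)) = 1/2.
So G(t) = -(3*exp(2*t) - 2*log(t**2 + 3/2) - 1)/2.
Check: d/dt[-(3*exp(2*t) - 2*log(t**2 + 3/2) - 1)/2] = (-6*t**2*exp(2*t) + 4*t - 9*exp(2*t))/(2*t**2 + 3), which equals G'(t).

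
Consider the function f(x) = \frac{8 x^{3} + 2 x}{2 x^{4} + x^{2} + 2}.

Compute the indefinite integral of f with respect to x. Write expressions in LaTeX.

The substitution u = 2 x^{4} + x^{2} + 2 works: f is exactly (dF/du)*(du/dx) for that inner function.
Check: d/dx[\log{\left(2 x^{4} + x^{2} + 2 \right)}] = \frac{8 x^{3} + 2 x}{2 x^{4} + x^{2} + 2} = f(x).

F(x) = \log{\left(2 x^{4} + x^{2} + 2 \right)} + C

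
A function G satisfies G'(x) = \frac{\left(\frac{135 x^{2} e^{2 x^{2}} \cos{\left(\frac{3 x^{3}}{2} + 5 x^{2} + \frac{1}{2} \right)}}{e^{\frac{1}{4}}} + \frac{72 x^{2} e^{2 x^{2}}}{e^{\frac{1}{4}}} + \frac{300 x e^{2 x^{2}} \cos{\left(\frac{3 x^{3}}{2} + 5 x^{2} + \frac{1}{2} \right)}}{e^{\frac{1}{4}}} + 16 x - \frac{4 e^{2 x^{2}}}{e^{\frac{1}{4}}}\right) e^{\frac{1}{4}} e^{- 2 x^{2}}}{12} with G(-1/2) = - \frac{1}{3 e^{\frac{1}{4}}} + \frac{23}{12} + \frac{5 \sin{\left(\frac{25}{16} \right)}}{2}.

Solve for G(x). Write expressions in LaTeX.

G(x) = \frac{12 x^{3} - 2 x - 2 e^{\frac{1}{4} - 2 x^{2}} + 15 \sin{\left(\frac{3 x^{3}}{2} + 5 x^{2} + \frac{1}{2} \right)} + 12}{6}

Any candidate G(x) must reproduce the stated G'(x) exactly.
A general antiderivative is 2 x^{3} - \frac{x}{3} - \frac{e^{\frac{1}{4} - 2 x^{2}}}{3} + \frac{5 \sin{\left(\frac{3 x^{3}}{2} + 5 x^{2} + \frac{1}{2} \right)}}{2} + C.
The condition gives C = - \frac{1}{3 e^{\frac{1}{4}}} + \frac{23}{12} + \frac{5 \sin{\left(\frac{25}{16} \right)}}{2} - (- \frac{1}{3 e^{\frac{1}{4}}} - \frac{1}{12} + \frac{5 \sin{\left(\frac{25}{16} \right)}}{2}) = 2.
So G(x) = \frac{12 x^{3} - 2 x - 2 e^{\frac{1}{4} - 2 x^{2}} + 15 \sin{\left(\frac{3 x^{3}}{2} + 5 x^{2} + \frac{1}{2} \right)} + 12}{6}.
Check: d/dx[\frac{12 x^{3} - 2 x - 2 e^{\frac{1}{4} - 2 x^{2}} + 15 \sin{\left(\frac{3 x^{3}}{2} + 5 x^{2} + \frac{1}{2} \right)} + 12}{6}] = \frac{\left(\frac{135 x^{2} e^{2 x^{2}} \cos{\left(\frac{3 x^{3}}{2} + 5 x^{2} + \frac{1}{2} \right)}}{e^{\frac{1}{4}}} + \frac{72 x^{2} e^{2 x^{2}}}{e^{\frac{1}{4}}} + \frac{300 x e^{2 x^{2}} \cos{\left(\frac{3 x^{3}}{2} + 5 x^{2} + \frac{1}{2} \right)}}{e^{\frac{1}{4}}} + 16 x - \frac{4 e^{2 x^{2}}}{e^{\frac{1}{4}}}\right) e^{\frac{1}{4}} e^{- 2 x^{2}}}{12} = G'(x).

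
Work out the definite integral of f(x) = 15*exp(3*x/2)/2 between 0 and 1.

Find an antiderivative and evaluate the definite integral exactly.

Recover f(x) by differentiating a candidate F(x); any mismatch rules it out.
F(x) = 5*exp(3*x/2) is an antiderivative of f.
Check: d/dx[5*exp(3*x/2)] = 15*exp(3*x/2)/2 = f(x).
F(1) = 5*exp(3/2); F(0) = 5.
Integral = F(1) - F(0) = -5 + 5*exp(3/2).

Antiderivative: F(x) = 5*exp(3*x/2); value = -5 + 5*exp(3/2)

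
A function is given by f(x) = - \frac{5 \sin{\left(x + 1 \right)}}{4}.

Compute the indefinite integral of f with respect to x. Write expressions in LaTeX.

For F(x) to be correct the identity F'(x) - f(x) = 0 must hold.
Check: d/dx[\frac{5 \cos{\left(x + 1 \right)}}{4}] = - \frac{5 \sin{\left(x + 1 \right)}}{4} = f(x).

F(x) = \frac{5 \cos{\left(x + 1 \right)}}{4} + C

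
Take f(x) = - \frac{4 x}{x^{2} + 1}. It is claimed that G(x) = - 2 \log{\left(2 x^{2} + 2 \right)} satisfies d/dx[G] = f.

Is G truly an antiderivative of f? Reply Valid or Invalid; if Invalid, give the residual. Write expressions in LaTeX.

Valid - differentiating G returns exactly f.

d/dx[G] = - \frac{4 x}{x^{2} + 1}
This equals f(x) exactly, so the claim holds.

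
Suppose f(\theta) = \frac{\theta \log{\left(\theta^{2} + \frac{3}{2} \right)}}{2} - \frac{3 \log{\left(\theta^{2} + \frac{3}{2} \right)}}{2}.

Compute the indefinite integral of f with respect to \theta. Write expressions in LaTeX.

F(\theta) = - \frac{\theta^{2}}{4} + 3 \theta + \left(\frac{\theta^{2}}{4} - \frac{3 \theta}{2}\right) \log{\left(\theta^{2} + \frac{3}{2} \right)} + \frac{3 \log{\left(\theta^{2} + \frac{3}{2} \right)}}{8} - \frac{3 \sqrt{6} \operatorname{atan}{\left(\frac{\sqrt{6} \theta}{3} \right)}}{2} + C

The integrand splits into summands that can be handled one at a time.
Check: d/d\theta[- \frac{\theta^{2}}{4} + 3 \theta + \left(\frac{\theta^{2}}{4} - \frac{3 \theta}{2}\right) \log{\left(\theta^{2} + \frac{3}{2} \right)} + \frac{3 \log{\left(\theta^{2} + \frac{3}{2} \right)}}{8} - \frac{3 \sqrt{6} \operatorname{atan}{\left(\frac{\sqrt{6} \theta}{3} \right)}}{2}] = \frac{\theta \log{\left(\theta^{2} + \frac{3}{2} \right)}}{2} - \frac{3 \log{\left(\theta^{2} + \frac{3}{2} \right)}}{2} = f(\theta).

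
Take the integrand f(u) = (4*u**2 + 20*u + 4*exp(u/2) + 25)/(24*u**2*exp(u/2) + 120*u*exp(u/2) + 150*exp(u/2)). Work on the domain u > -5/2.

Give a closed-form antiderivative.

Since d/du undoes antidifferentiation here, F'(u) = f(u) is required of F(u).
Check: d/du[-exp(-u/2)/3 - 1/(3*(2*u + 5))] = (4*u**2 + 20*u + 4*exp(u/2) + 25)/(24*u**2*exp(u/2) + 120*u*exp(u/2) + 150*exp(u/2)) = f(u).

An antiderivative is F(u) = -exp(-u/2)/3 - 1/(3*(2*u + 5)).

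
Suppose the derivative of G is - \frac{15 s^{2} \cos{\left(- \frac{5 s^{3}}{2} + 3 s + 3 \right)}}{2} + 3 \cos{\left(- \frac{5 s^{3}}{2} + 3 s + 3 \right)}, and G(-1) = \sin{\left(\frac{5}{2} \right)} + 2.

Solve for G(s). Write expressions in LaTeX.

G(s) = \sin{\left(- \frac{5 s^{3}}{2} + 3 s + 3 \right)} + 2

The substitution u = - \frac{5 s^{3}}{2} + 3 s + 3 works: G'(s) is exactly (dG/du)*(du/ds) for that inner function.
A general antiderivative is \sin{\left(- \frac{5 s^{3}}{2} + 3 s + 3 \right)} + C.
The condition gives C = \sin{\left(\frac{5}{2} \right)} + 2 - (\sin{\left(\frac{5}{2} \right)}) = 2.
So G(s) = \sin{\left(- \frac{5 s^{3}}{2} + 3 s + 3 \right)} + 2.
Check: d/ds[\sin{\left(- \frac{5 s^{3}}{2} + 3 s + 3 \right)} + 2] = - \frac{15 s^{2} \cos{\left(- \frac{5 s^{3}}{2} + 3 s + 3 \right)}}{2} + 3 \cos{\left(- \frac{5 s^{3}}{2} + 3 s + 3 \right)} = G'(s).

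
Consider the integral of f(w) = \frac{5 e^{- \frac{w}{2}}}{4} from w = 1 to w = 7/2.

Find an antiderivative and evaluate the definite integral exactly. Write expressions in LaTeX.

Whatever form F(w) takes, F'(w) = f(w) is non-negotiable.
F(w) = - \frac{5 e^{- \frac{w}{2}}}{2} is an antiderivative of f.
Check: d/dw[- \frac{5 e^{- \frac{w}{2}}}{2}] = \frac{5 e^{- \frac{w}{2}}}{4} = f(w).
F(7/2) = - \frac{5}{2 e^{\frac{7}{4}}}; F(1) = - \frac{5}{2 e^{\frac{1}{2}}}.
Integral = F(7/2) - F(1) = - \frac{5}{2 e^{\frac{7}{4}}} + \frac{5}{2 e^{\frac{1}{2}}}.

Antiderivative: F(w) = - \frac{5 e^{- \frac{w}{2}}}{2}; value = - \frac{5}{2 e^{\frac{7}{4}}} + \frac{5}{2 e^{\frac{1}{2}}}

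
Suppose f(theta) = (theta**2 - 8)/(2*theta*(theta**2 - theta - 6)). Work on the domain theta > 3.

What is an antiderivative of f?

An antiderivative is F(theta) = 2*log(theta)/3 + log(theta - 3)/30 - log(theta + 2)/5.

The denominator factors as 2*theta*(theta - 3)*(theta + 2); partial fractions split f into directly integrable pieces: -1/(5*(theta + 2)) + 1/(30*(theta - 3)) + 2/(3*theta).
Check: d/dtheta[2*log(theta)/3 + log(theta - 3)/30 - log(theta + 2)/5] = (theta**2 - 8)/(2*theta**3 - 2*theta**2 - 12*theta), which equals f(theta).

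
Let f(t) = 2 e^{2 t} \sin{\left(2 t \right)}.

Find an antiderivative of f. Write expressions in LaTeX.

Since d/dt undoes antidifferentiation here, F'(t) = f(t) is required of F(t).
Check: d/dt[\frac{\left(\sin{\left(2 t \right)} - \cos{\left(2 t \right)}\right) e^{2 t}}{2}] = 2 e^{2 t} \sin{\left(2 t \right)} = f(t).

An antiderivative is F(t) = \frac{\left(\sin{\left(2 t \right)} - \cos{\left(2 t \right)}\right) e^{2 t}}{2}.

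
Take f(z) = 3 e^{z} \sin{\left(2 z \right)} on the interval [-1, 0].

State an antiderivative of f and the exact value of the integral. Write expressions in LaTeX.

Check any antiderivative F(z) by computing F'(z) and comparing it with f(z).
F(z) = \frac{3 e^{z} \sin{\left(2 z \right)}}{5} - \frac{6 e^{z} \cos{\left(2 z \right)}}{5} is an antiderivative of f.
Check: d/dz[\frac{3 e^{z} \sin{\left(2 z \right)}}{5} - \frac{6 e^{z} \cos{\left(2 z \right)}}{5}] = 3 e^{z} \sin{\left(2 z \right)} = f(z).
F(0) = - \frac{6}{5}; F(-1) = - \frac{3 \sin{\left(2 \right)}}{5 e} - \frac{6 \cos{\left(2 \right)}}{5 e}.
Integral = F(0) - F(-1) = - \frac{6}{5} + \frac{6 \cos{\left(2 \right)}}{5 e} + \frac{3 \sin{\left(2 \right)}}{5 e}.

Antiderivative: F(z) = \frac{3 e^{z} \sin{\left(2 z \right)}}{5} - \frac{6 e^{z} \cos{\left(2 z \right)}}{5}; value = - \frac{6}{5} + \frac{6 \cos{\left(2 \right)}}{5 e} + \frac{3 \sin{\left(2 \right)}}{5 e}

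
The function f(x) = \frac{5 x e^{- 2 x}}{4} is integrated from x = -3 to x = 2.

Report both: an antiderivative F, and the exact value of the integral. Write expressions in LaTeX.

f has the shape u'v + uv' for u = - \frac{5 x}{8} - \frac{5}{16} and v = e^{- 2 x} — it is the derivative of the product u*v.
F(x) = \frac{\left(- 10 x - 5\right) e^{- 2 x}}{16} is an antiderivative of f.
Check: d/dx[\frac{\left(- 10 x - 5\right) e^{- 2 x}}{16}] = \frac{5 x e^{- 2 x}}{4} = f(x).
F(2) = - \frac{25}{16 e^{4}}; F(-3) = \frac{25 e^{6}}{16}.
Integral = F(2) - F(-3) = - \frac{25 e^{6}}{16} - \frac{25}{16 e^{4}}.

Antiderivative: F(x) = \frac{\left(- 10 x - 5\right) e^{- 2 x}}{16}; value = - \frac{25 e^{6}}{16} - \frac{25}{16 e^{4}}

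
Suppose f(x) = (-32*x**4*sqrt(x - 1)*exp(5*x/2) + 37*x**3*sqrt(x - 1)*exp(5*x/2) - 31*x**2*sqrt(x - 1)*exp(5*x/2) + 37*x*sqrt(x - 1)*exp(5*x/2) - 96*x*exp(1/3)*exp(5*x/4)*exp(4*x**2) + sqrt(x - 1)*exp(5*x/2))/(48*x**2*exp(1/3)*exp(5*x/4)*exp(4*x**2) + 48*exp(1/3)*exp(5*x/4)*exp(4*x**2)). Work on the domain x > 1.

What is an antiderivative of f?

An antiderivative is F(x) = (x*sqrt(x - 1)*exp(-1/3)*exp(5*x/4)*exp(-4*x**2) - sqrt(x - 1)*exp(-1/3)*exp(5*x/4)*exp(-4*x**2) - 12*log(x**2 + 1))/12.

Any candidate F(x) must reproduce f(x) exactly when differentiated.
Check: d/dx[(x*sqrt(x - 1)*exp(-1/3)*exp(5*x/4)*exp(-4*x**2) - sqrt(x - 1)*exp(-1/3)*exp(5*x/4)*exp(-4*x**2) - 12*log(x**2 + 1))/12] = (-32*x**5*exp(5*x/4) + 69*x**4*exp(5*x/4) - 68*x**3*exp(5*x/4) + 68*x**2*exp(5*x/4) - 96*x*sqrt(x - 1)*exp(1/3)*exp(4*x**2) - 36*x*exp(5*x/4) - exp(5*x/4))/(48*x**2*sqrt(x - 1)*exp(1/3)*exp(4*x**2) + 48*sqrt(x - 1)*exp(1/3)*exp(4*x**2)), which equals f(x).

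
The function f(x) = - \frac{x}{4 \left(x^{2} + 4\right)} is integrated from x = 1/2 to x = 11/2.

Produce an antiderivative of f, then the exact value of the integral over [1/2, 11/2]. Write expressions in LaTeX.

Antiderivative: F(x) = - \frac{\log{\left(x^{2} + 4 \right)}}{8}; value = - \frac{\log{\left(\frac{137}{4} \right)}}{8} + \frac{\log{\left(\frac{17}{4} \right)}}{8}

The substitution u = x^{2} + 4 works: f is exactly (dF/du)*(du/dx) for that inner function.
F(x) = - \frac{\log{\left(x^{2} + 4 \right)}}{8} is an antiderivative of f.
Check: d/dx[- \frac{\log{\left(x^{2} + 4 \right)}}{8}] = - \frac{x}{4 x^{2} + 16}, which equals f(x).
F(11/2) = - \frac{\log{\left(\frac{137}{4} \right)}}{8}; F(1/2) = - \frac{\log{\left(\frac{17}{4} \right)}}{8}.
Integral = F(11/2) - F(1/2) = - \frac{\log{\left(\frac{137}{4} \right)}}{8} + \frac{\log{\left(\frac{17}{4} \right)}}{8}.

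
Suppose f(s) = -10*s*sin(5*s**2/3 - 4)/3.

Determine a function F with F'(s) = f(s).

An antiderivative is F(s) = cos(5*s**2/3 - 4).

f matches the chain-rule pattern g'(h)*h' with inner function h(s) = 5*s**2/3 - 4; substituting u = h(s) collapses the integral.
Check: d/ds[cos(5*s**2/3 - 4)] = -10*s*sin(5*s**2/3 - 4)/3 = f(s).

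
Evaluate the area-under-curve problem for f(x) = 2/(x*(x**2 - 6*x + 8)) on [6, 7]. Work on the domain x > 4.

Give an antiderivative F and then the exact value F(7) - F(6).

Factor the denominator (x*(x - 4)*(x - 2)) and decompose: f = -1/(2*(x - 2)) + 1/(4*(x - 4)) + 1/(4*x); each piece integrates to a log, atan, or power term.
F(x) = -log(x - 2)/2 + log(x**2 - 4*x)/4 is an antiderivative of f.
Check: d/dx[-log(x - 2)/2 + log(x**2 - 4*x)/4] = 2/(x**3 - 6*x**2 + 8*x), which equals f(x).
F(7) = -log(5)/2 + log(21)/4; F(6) = -log(4)/2 + log(12)/4.
Integral = F(7) - F(6) = -log(5)/2 - log(12)/4 + log(4)/2 + log(21)/4.

Antiderivative: F(x) = -log(x - 2)/2 + log(x**2 - 4*x)/4; value = -log(5)/2 - log(12)/4 + log(4)/2 + log(21)/4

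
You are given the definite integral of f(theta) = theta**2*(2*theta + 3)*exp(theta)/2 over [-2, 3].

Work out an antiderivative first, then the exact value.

Antiderivative: F(theta) = (2*theta**3 - 3*theta**2 + 6*theta - 6)*exp(theta)/2; value = 23*exp(-2) + 39*exp(3)/2

f has the shape u'v + uv' for u = theta**3 - 3*theta**2/2 + 3*theta - 3 and v = exp(theta) — it is the derivative of the product u*v.
F(theta) = (2*theta**3 - 3*theta**2 + 6*theta - 6)*exp(theta)/2 is an antiderivative of f.
Check: d/dtheta[(2*theta**3 - 3*theta**2 + 6*theta - 6)*exp(theta)/2] = theta**3*exp(theta) + 3*theta**2*exp(theta)/2, which equals f(theta).
F(3) = 39*exp(3)/2; F(-2) = -23*exp(-2).
Integral = F(3) - F(-2) = 23*exp(-2) + 39*exp(3)/2.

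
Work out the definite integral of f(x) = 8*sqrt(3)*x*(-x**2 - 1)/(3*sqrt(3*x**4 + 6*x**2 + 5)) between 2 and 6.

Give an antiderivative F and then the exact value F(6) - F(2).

The substitution u = x**4 + 2*x**2 + 5/3 works: f is exactly (dF/du)*(du/dx) for that inner function.
F(x) = -4*sqrt(x**4 + 2*x**2 + 5/3)/3 is an antiderivative of f.
Check: d/dx[-4*sqrt(x**4 + 2*x**2 + 5/3)/3] = (-8*sqrt(3)*x**3 - 8*sqrt(3)*x)/(3*sqrt(3*x**4 + 6*x**2 + 5)), which equals f(x).
F(6) = -4*sqrt(12327)/9; F(2) = -4*sqrt(231)/9.
Integral = F(6) - F(2) = -4*sqrt(12327)/9 + 4*sqrt(231)/9.

Antiderivative: F(x) = -4*sqrt(x**4 + 2*x**2 + 5/3)/3; value = -4*sqrt(12327)/9 + 4*sqrt(231)/9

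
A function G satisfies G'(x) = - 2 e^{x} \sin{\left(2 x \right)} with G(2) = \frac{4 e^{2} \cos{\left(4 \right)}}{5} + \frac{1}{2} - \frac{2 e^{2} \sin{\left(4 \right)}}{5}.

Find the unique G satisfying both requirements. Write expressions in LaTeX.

Check a candidate G(x) by differentiating: d/dx[G] must match the given G'(x).
A general antiderivative is - \frac{2 e^{x} \sin{\left(2 x \right)}}{5} + \frac{4 e^{x} \cos{\left(2 x \right)}}{5} + C.
The condition gives C = \frac{4 e^{2} \cos{\left(4 \right)}}{5} + \frac{1}{2} - \frac{2 e^{2} \sin{\left(4 \right)}}{5} - (\frac{4 e^{2} \cos{\left(4 \right)}}{5} - \frac{2 e^{2} \sin{\left(4 \right)}}{5}) = \frac{1}{2}.
So G(x) = - \frac{2 e^{x} \sin{\left(2 x \right)}}{5} + \frac{4 e^{x} \cos{\left(2 x \right)}}{5} + \frac{1}{2}.
Check: d/dx[- \frac{2 e^{x} \sin{\left(2 x \right)}}{5} + \frac{4 e^{x} \cos{\left(2 x \right)}}{5} + \frac{1}{2}] = - 2 e^{x} \sin{\left(2 x \right)} = G'(x).

G(x) = - \frac{2 e^{x} \sin{\left(2 x \right)}}{5} + \frac{4 e^{x} \cos{\left(2 x \right)}}{5} + \frac{1}{2}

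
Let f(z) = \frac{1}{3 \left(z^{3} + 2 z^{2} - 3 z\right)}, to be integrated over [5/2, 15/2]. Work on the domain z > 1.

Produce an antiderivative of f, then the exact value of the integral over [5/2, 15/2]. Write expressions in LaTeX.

The denominator factors as 3 z \left(z - 1\right) \left(z + 3\right); partial fractions split f into directly integrable pieces: \frac{1}{36 \left(z + 3\right)} + \frac{1}{12 \left(z - 1\right)} - \frac{1}{9 z}.
F(z) = \frac{- 4 \log{\left(z \right)} + 3 \log{\left(z - 1 \right)} + \log{\left(z + 3 \right)}}{36} is an antiderivative of f.
Check: d/dz[\frac{- 4 \log{\left(z \right)} + 3 \log{\left(z - 1 \right)} + \log{\left(z + 3 \right)}}{36}] = \frac{1}{3 z^{3} + 6 z^{2} - 9 z}, which equals f(z).
F(15/2) = - \frac{\log{\left(\frac{15}{2} \right)}}{9} + \frac{\log{\left(\frac{21}{2} \right)}}{36} + \frac{\log{\left(\frac{13}{2} \right)}}{12}; F(5/2) = - \frac{\log{\left(\frac{5}{2} \right)}}{9} + \frac{\log{\left(\frac{3}{2} \right)}}{12} + \frac{\log{\left(\frac{11}{2} \right)}}{36}.
Integral = F(15/2) - F(5/2) = - \frac{\log{\left(\frac{15}{2} \right)}}{9} - \frac{\log{\left(\frac{11}{2} \right)}}{36} - \frac{\log{\left(\frac{3}{2} \right)}}{12} + \frac{\log{\left(\frac{21}{2} \right)}}{36} + \frac{\log{\left(\frac{5}{2} \right)}}{9} + \frac{\log{\left(\frac{13}{2} \right)}}{12}.

Antiderivative: F(z) = \frac{- 4 \log{\left(z \right)} + 3 \log{\left(z - 1 \right)} + \log{\left(z + 3 \right)}}{36}; value = - \frac{\log{\left(\frac{15}{2} \right)}}{9} - \frac{\log{\left(\frac{11}{2} \right)}}{36} - \frac{\log{\left(\frac{3}{2} \right)}}{12} + \frac{\log{\left(\frac{21}{2} \right)}}{36} + \frac{\log{\left(\frac{5}{2} \right)}}{9} + \frac{\log{\left(\frac{13}{2} \right)}}{12}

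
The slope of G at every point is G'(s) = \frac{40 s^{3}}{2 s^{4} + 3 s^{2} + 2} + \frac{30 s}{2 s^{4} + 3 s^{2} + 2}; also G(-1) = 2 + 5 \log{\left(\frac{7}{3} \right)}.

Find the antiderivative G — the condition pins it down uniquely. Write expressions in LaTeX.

G(s) = 5 \log{\left(\frac{2 s^{4}}{3} + s^{2} + \frac{2}{3} \right)} + 2

G'(s) matches the chain-rule pattern g'(h)*h' with inner function h(s) = \frac{2 s^{4}}{3} + s^{2} + \frac{2}{3}; substituting u = h(s) collapses the integral.
A general antiderivative is 5 \log{\left(\frac{2 s^{4}}{3} + s^{2} + \frac{2}{3} \right)} + C.
The condition gives C = 2 + 5 \log{\left(\frac{7}{3} \right)} - (5 \log{\left(\frac{7}{3} \right)}) = 2.
So G(s) = 5 \log{\left(\frac{2 s^{4}}{3} + s^{2} + \frac{2}{3} \right)} + 2.
Check: d/ds[5 \log{\left(\frac{2 s^{4}}{3} + s^{2} + \frac{2}{3} \right)} + 2] = \frac{40 s^{3} + 30 s}{2 s^{4} + 3 s^{2} + 2}, which equals G'(s).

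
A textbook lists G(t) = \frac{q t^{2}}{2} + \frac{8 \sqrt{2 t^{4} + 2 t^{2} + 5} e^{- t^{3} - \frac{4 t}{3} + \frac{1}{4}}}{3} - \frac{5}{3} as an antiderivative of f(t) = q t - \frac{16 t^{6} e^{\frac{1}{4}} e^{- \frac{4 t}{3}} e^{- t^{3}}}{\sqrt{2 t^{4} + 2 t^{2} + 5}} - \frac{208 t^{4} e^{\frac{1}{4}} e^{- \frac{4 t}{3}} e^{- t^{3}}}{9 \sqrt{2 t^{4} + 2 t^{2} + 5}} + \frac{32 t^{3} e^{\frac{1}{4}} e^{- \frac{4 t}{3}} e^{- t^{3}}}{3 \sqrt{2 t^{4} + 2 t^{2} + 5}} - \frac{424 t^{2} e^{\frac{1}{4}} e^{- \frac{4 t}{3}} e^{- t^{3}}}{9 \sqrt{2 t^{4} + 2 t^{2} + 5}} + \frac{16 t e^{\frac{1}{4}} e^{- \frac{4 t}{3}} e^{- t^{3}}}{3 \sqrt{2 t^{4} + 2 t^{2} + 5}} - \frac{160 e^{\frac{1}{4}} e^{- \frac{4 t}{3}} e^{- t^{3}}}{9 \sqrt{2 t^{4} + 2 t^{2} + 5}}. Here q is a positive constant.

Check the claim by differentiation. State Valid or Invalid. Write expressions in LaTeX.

Valid - differentiating G returns exactly f.

d/dt[G] = \frac{\left(\frac{9 q t \sqrt{2 t^{4} + 2 t^{2} + 5} e^{\frac{4 t}{3}} e^{t^{3}}}{e^{\frac{1}{2}}} - \frac{144 t^{6}}{e^{\frac{1}{4}}} - \frac{208 t^{4}}{e^{\frac{1}{4}}} + \frac{96 t^{3}}{e^{\frac{1}{4}}} - \frac{424 t^{2}}{e^{\frac{1}{4}}} + \frac{48 t}{e^{\frac{1}{4}}} - \frac{160}{e^{\frac{1}{4}}}\right) e^{\frac{1}{2}} e^{- \frac{4 t}{3}} e^{- t^{3}}}{9 \sqrt{2 t^{4} + 2 t^{2} + 5}}
This equals f(t) exactly, so the claim holds.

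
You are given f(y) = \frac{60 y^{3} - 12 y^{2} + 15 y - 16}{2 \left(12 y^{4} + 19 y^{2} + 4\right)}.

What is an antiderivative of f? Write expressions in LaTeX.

An antiderivative is F(y) = \frac{5 \log{\left(\frac{y^{2}}{2} + \frac{2}{3} \right)}}{4} - \operatorname{atan}{\left(2 y \right)}.

Recover f(y) by differentiating a candidate F(y); any mismatch rules it out.
Check: d/dy[\frac{5 \log{\left(\frac{y^{2}}{2} + \frac{2}{3} \right)}}{4} - \operatorname{atan}{\left(2 y \right)}] = \frac{60 y^{3} - 12 y^{2} + 15 y - 16}{24 y^{4} + 38 y^{2} + 8}, which equals f(y).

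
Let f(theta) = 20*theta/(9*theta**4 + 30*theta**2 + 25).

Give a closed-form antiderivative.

The substitution u = 3*theta**2/2 + 5/2 works: f is exactly (dF/du)*(du/dtheta) for that inner function.
Check: d/dtheta[-10/(3*(3*theta**2 + 5))] = 20*theta/(9*theta**4 + 30*theta**2 + 25) = f(theta).

An antiderivative is F(theta) = -10/(3*(3*theta**2 + 5)).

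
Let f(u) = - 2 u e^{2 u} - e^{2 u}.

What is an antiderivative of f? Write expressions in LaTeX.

An antiderivative is F(u) = - u e^{2 u}.

f has the shape v'r + vr' for v = - u and r = e^{2 u} — it is the derivative of the product v*r.
Check: d/du[- u e^{2 u}] = - 2 u e^{2 u} - e^{2 u} = f(u).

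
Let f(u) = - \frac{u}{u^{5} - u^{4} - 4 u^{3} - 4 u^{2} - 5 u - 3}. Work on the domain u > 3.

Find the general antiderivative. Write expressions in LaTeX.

The denominator factors as \left(u - 3\right) \left(u + 1\right)^{2} \left(u^{2} + 1\right); partial fractions split f into directly integrable pieces: \frac{u + 3}{20 \left(u^{2} + 1\right)} - \frac{1}{32 \left(u + 1\right)} - \frac{1}{8 \left(u + 1\right)^{2}} - \frac{3}{160 \left(u - 3\right)}.
Check: d/du[\frac{- 3 u \log{\left(u - 3 \right)} - 5 u \log{\left(u + 1 \right)} + 4 u \log{\left(u^{2} + 1 \right)} + 24 u \operatorname{atan}{\left(u \right)} - 3 \log{\left(u - 3 \right)} - 5 \log{\left(u + 1 \right)} + 4 \log{\left(u^{2} + 1 \right)} + 24 \operatorname{atan}{\left(u \right)} + 20}{160 u + 160}] = - \frac{u}{u^{5} - u^{4} - 4 u^{3} - 4 u^{2} - 5 u - 3} = f(u).

F(u) = \frac{- 3 u \log{\left(u - 3 \right)} - 5 u \log{\left(u + 1 \right)} + 4 u \log{\left(u^{2} + 1 \right)} + 24 u \operatorname{atan}{\left(u \right)} - 3 \log{\left(u - 3 \right)} - 5 \log{\left(u + 1 \right)} + 4 \log{\left(u^{2} + 1 \right)} + 24 \operatorname{atan}{\left(u \right)} + 20}{160 u + 160} + C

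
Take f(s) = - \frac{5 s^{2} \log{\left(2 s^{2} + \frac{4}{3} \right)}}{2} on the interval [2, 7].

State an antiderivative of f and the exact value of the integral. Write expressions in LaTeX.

Recover f(s) by differentiating a candidate F(s); any mismatch rules it out.
F(s) = - \frac{5 \left(9 s^{3} \log{\left(2 s^{2} + \frac{4}{3} \right)} - 6 s^{3} + 12 s - 4 \sqrt{6} \operatorname{atan}{\left(\frac{\sqrt{6} s}{2} \right)}\right)}{54} is an antiderivative of f.
Check: d/ds[- \frac{5 \left(9 s^{3} \log{\left(2 s^{2} + \frac{4}{3} \right)} - 6 s^{3} + 12 s - 4 \sqrt{6} \operatorname{atan}{\left(\frac{\sqrt{6} s}{2} \right)}\right)}{54}] = - \frac{5 s^{2} \log{\left(s^{2} + \frac{2}{3} \right)}}{2} - \frac{5 s^{2} \log{\left(2 \right)}}{2}, which equals f(s).
F(7) = - \frac{1715 \log{\left(\frac{298}{3} \right)}}{6} + \frac{10 \sqrt{6} \operatorname{atan}{\left(\frac{7 \sqrt{6}}{2} \right)}}{27} + \frac{1645}{9}; F(2) = - \frac{20 \log{\left(\frac{28}{3} \right)}}{3} + \frac{10 \sqrt{6} \operatorname{atan}{\left(\sqrt{6} \right)}}{27} + \frac{20}{9}.
Integral = F(7) - F(2) = - \frac{1715 \log{\left(\frac{298}{3} \right)}}{6} - \frac{10 \sqrt{6} \operatorname{atan}{\left(\sqrt{6} \right)}}{27} + \frac{10 \sqrt{6} \operatorname{atan}{\left(\frac{7 \sqrt{6}}{2} \right)}}{27} + \frac{20 \log{\left(\frac{28}{3} \right)}}{3} + \frac{1625}{9}.

Antiderivative: F(s) = - \frac{5 \left(9 s^{3} \log{\left(2 s^{2} + \frac{4}{3} \right)} - 6 s^{3} + 12 s - 4 \sqrt{6} \operatorname{atan}{\left(\frac{\sqrt{6} s}{2} \right)}\right)}{54}; value = - \frac{1715 \log{\left(\frac{298}{3} \right)}}{6} - \frac{10 \sqrt{6} \operatorname{atan}{\left(\sqrt{6} \right)}}{27} + \frac{10 \sqrt{6} \operatorname{atan}{\left(\frac{7 \sqrt{6}}{2} \right)}}{27} + \frac{20 \log{\left(\frac{28}{3} \right)}}{3} + \frac{1625}{9}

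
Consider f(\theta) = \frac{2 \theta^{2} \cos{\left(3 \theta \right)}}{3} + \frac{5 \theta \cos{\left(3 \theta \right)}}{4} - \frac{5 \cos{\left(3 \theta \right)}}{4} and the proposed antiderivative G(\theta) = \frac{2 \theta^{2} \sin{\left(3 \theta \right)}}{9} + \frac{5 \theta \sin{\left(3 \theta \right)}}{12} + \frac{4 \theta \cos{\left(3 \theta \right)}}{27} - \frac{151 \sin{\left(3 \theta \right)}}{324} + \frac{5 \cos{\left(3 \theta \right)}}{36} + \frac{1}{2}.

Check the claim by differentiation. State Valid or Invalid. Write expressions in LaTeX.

Valid. The derivative of G reproduces f.

d/d\theta[G] = \frac{2 \theta^{2} \cos{\left(3 \theta \right)}}{3} + \frac{5 \theta \cos{\left(3 \theta \right)}}{4} - \frac{5 \cos{\left(3 \theta \right)}}{4}
This equals f(\theta) exactly, so the claim holds.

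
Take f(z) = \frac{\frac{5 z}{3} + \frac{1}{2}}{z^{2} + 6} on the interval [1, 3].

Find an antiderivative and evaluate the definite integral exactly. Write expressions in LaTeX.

Any candidate F(z) must reproduce f(z) exactly when differentiated.
F(z) = \frac{5 \log{\left(z^{2} + 6 \right)}}{6} + \frac{\sqrt{6} \operatorname{atan}{\left(\frac{\sqrt{6} z}{6} \right)}}{12} is an antiderivative of f.
Check: d/dz[\frac{5 \log{\left(z^{2} + 6 \right)}}{6} + \frac{\sqrt{6} \operatorname{atan}{\left(\frac{\sqrt{6} z}{6} \right)}}{12}] = \frac{10 z + 3}{6 z^{2} + 36}, which equals f(z).
F(3) = \frac{\sqrt{6} \operatorname{atan}{\left(\frac{\sqrt{6}}{2} \right)}}{12} + \frac{5 \log{\left(15 \right)}}{6}; F(1) = \frac{\sqrt{6} \operatorname{atan}{\left(\frac{\sqrt{6}}{6} \right)}}{12} + \frac{5 \log{\left(7 \right)}}{6}.
Integral = F(3) - F(1) = - \frac{5 \log{\left(7 \right)}}{6} - \frac{\sqrt{6} \operatorname{atan}{\left(\frac{\sqrt{6}}{6} \right)}}{12} + \frac{\sqrt{6} \operatorname{atan}{\left(\frac{\sqrt{6}}{2} \right)}}{12} + \frac{5 \log{\left(15 \right)}}{6}.

Antiderivative: F(z) = \frac{5 \log{\left(z^{2} + 6 \right)}}{6} + \frac{\sqrt{6} \operatorname{atan}{\left(\frac{\sqrt{6} z}{6} \right)}}{12}; value = - \frac{5 \log{\left(7 \right)}}{6} - \frac{\sqrt{6} \operatorname{atan}{\left(\frac{\sqrt{6}}{6} \right)}}{12} + \frac{\sqrt{6} \operatorname{atan}{\left(\frac{\sqrt{6}}{2} \right)}}{12} + \frac{5 \log{\left(15 \right)}}{6}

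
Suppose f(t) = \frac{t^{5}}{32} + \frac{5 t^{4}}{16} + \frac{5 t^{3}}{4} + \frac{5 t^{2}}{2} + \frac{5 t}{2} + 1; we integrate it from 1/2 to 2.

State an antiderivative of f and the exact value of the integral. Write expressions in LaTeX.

Antiderivative: F(t) = - \frac{\left(- t^{2} - 4 t - 4\right)^{3}}{192}; value = \frac{82173}{4096}

The substitution u = - \frac{t^{2}}{4} - t - 1 works: f is exactly (dF/du)*(du/dt) for that inner function.
F(t) = - \frac{\left(- t^{2} - 4 t - 4\right)^{3}}{192} is an antiderivative of f.
Check: d/dt[- \frac{\left(- t^{2} - 4 t - 4\right)^{3}}{192}] = \frac{t^{5}}{32} + \frac{5 t^{4}}{16} + \frac{5 t^{3}}{4} + \frac{5 t^{2}}{2} + \frac{5 t}{2} + 1 = f(t).
F(2) = \frac{64}{3}; F(1/2) = \frac{15625}{12288}.
Integral = F(2) - F(1/2) = \frac{82173}{4096}.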